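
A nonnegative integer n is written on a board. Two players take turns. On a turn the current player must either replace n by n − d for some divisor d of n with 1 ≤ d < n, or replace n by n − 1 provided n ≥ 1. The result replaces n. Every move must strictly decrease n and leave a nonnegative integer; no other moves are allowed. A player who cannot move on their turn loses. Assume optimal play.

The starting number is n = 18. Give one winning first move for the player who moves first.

Build the W/L table. Terminal = L. A non-terminal position is W if it has a move to some L; otherwise it is L.
n=0: no move → L
n=1: reaches L-position 0 → W
n=2: only reaches 1(W), which is W → L
n=3: reaches L-position 2 → W
n=4: reaches L-position 2 → W
n=5: only reaches 4(W), which is W → L
n=6: reaches L-position 5 → W
n=7: only reaches 6(W), which is W → L
n=8: reaches L-position 7 → W
n=9: only reaches 6(W), 8(W), all W → L
n=10: reaches L-position 5 → W
n=11: only reaches 10(W), which is W → L
n=12: reaches L-position 9 → W
n=13: only reaches 12(W), which is W → L
n=14: reaches L-position 7 → W
n=15: only reaches 10(W), 12(W), 14(W), all W → L
n=16: reaches L-position 15 → W
n=17: only reaches 16(W), which is W → L
n=18: reaches L-position 9 → W
From 18, the L positions reachable in one move are: 9, 15, 17. Any move reaching one of these is winning.

Move to 9.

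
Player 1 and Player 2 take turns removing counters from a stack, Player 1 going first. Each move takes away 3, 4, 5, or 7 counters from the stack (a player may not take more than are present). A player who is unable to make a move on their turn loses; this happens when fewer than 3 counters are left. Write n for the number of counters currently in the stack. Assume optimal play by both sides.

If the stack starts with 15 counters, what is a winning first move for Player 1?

Label each position W (a win for the player to move) or L (a loss). A position with no legal move is L; any other position is W exactly when some move reaches an L, and L when every move reaches a W.
n=0: no move → L
n=1: no move → L
n=2: no move → L
n=3: W (go to 0, an L position)
n=4: W (go to 1, an L position)
n=5: W (go to 2, an L position)
n=6: W (go to 2, an L position)
n=7: W (go to 2, an L position)
n=8: W (go to 1, an L position)
n=9: W (go to 2, an L position)
n=10: L (options 7(W), 6(W), 5(W), 3(W) are all W)
n=11: L (options 8(W), 7(W), 6(W), 4(W) are all W)
n=12: L (options 9(W), 8(W), 7(W), 5(W) are all W)
n=13: W (go to 10, an L position)
n=14: W (go to 11, an L position)
n=15: W (go to 12, an L position)
From 15, the L positions reachable in one move are: 12, 11, 10. Any move reaching one of these is winning.

Remove 3, leaving 12.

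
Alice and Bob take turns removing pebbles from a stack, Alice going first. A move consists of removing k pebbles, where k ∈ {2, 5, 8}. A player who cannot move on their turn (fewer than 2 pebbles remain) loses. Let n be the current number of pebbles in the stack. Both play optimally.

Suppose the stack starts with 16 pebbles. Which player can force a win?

Work bottom-up. With no move the player to move loses. Otherwise the position is W if at least one move leads to an L position for the opponent, and L if every move leads to a W.
n=0: no move → L
n=1: no move → L
n=2: can move to 0, which is L ⇒ W
n=3: can move to 1, which is L ⇒ W
n=4: the only move is to 2(W), a W ⇒ L
n=5: can move to 0, which is L ⇒ W
n=6: can move to 4, which is L ⇒ W
n=7: moves to 5(W), 2(W); every one is W ⇒ L
n=8: can move to 0, which is L ⇒ W
n=9: can move to 7, which is L ⇒ W
n=10: moves to 8(W), 5(W), 2(W); every one is W ⇒ L
n=11: moves to 9(W), 6(W), 3(W); every one is W ⇒ L
n=12: can move to 10, which is L ⇒ W
n=13: can move to 11, which is L ⇒ W
n=14: moves to 12(W), 9(W), 6(W); every one is W ⇒ L
n=15: can move to 10, which is L ⇒ W
n=16: can move to 14, which is L ⇒ W
The starting position 16 is W: Alice should remove 2, leaving 14, handing over an L position.

Alice wins.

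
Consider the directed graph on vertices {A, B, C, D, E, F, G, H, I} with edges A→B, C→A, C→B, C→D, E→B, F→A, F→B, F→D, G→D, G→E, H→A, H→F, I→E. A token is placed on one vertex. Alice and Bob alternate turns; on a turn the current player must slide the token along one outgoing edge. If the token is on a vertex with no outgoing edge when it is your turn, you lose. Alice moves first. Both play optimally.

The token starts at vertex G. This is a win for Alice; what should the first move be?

Compute win/loss labels from the base case upward. A position with no move is L. Any other position is W if it can reach an L in one move, else L.
Every edge goes from a vertex to one that appears earlier in the order B, D, A, E, C, F, H, G, I, so processing vertices in that order labels each vertex after all of its successors.
B: no outgoing edge → L
D: no outgoing edge → L
A: reaches L-position B → W
E: reaches L-position B → W
C: reaches L-position D → W
F: reaches L-position D → W
H: only reaches F(W), A(W), all W → L
G: reaches L-position D → W
I: only reaches E(W), which is W → L
From G, the L positions reachable in one move are: D.

Move to D.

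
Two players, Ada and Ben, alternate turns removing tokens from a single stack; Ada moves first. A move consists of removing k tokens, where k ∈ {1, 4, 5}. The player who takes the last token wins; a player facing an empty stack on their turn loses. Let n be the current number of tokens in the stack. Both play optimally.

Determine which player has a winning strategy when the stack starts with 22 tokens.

Ada wins.

Compute win/loss labels from the base case upward. A position with no move is L. Any other position is W if it can reach an L in one move, else L.
n=0: no move → L
n=1: can move to 0, which is L ⇒ W
n=2: the only move is to 1(W), a W ⇒ L
n=3: can move to 2, which is L ⇒ W
n=4: can move to 0, which is L ⇒ W
n=5: can move to 0, which is L ⇒ W
n=6: can move to 2, which is L ⇒ W
n=7: can move to 2, which is L ⇒ W
n=8: moves to 7(W), 4(W), 3(W); every one is W ⇒ L
n=9: can move to 8, which is L ⇒ W
n=10: moves to 9(W), 6(W), 5(W); every one is W ⇒ L
n=11: can move to 10, which is L ⇒ W
n=12: can move to 8, which is L ⇒ W
n=13: can move to 8, which is L ⇒ W
n=14: can move to 10, which is L ⇒ W
n=15: can move to 10, which is L ⇒ W
n=16: moves to 15(W), 12(W), 11(W); every one is W ⇒ L
n=17: can move to 16, which is L ⇒ W
n=18: moves to 17(W), 14(W), 13(W); every one is W ⇒ L
n=19: can move to 18, which is L ⇒ W
n=20: can move to 16, which is L ⇒ W
n=21: can move to 16, which is L ⇒ W
n=22: can move to 18, which is L ⇒ W
From 22 Ada can remove 4, leaving 18, reaching an L position.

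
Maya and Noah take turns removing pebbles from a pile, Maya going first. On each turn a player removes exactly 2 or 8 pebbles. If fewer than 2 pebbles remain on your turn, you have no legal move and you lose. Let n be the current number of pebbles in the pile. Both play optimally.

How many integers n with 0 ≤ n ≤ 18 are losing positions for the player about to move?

Positions with no move are L. A position that does have a move is losing for the player to move precisely when every available move leads to a winning position for the opponent. Fill in the labels:
n=0: no move → L
n=1: no move → L
n=2: reaches L-position 0 → W
n=3: reaches L-position 1 → W
n=4: only reaches 2(W), which is W → L
n=5: only reaches 3(W), which is W → L
n=6: reaches L-position 4 → W
n=7: reaches L-position 5 → W
n=8: reaches L-position 0 → W
n=9: reaches L-position 1 → W
n=10: only reaches 8(W), 2(W), all W → L
n=11: only reaches 9(W), 3(W), all W → L
n=12: reaches L-position 10 → W
n=13: reaches L-position 11 → W
n=14: only reaches 12(W), 6(W), all W → L
n=15: only reaches 13(W), 7(W), all W → L
n=16: reaches L-position 14 → W
n=17: reaches L-position 15 → W
n=18: reaches L-position 10 → W
L entries with 0 ≤ n ≤ 18: n = 0, 1, 4, 5, 10, 11, 14, 15; that makes 8.

8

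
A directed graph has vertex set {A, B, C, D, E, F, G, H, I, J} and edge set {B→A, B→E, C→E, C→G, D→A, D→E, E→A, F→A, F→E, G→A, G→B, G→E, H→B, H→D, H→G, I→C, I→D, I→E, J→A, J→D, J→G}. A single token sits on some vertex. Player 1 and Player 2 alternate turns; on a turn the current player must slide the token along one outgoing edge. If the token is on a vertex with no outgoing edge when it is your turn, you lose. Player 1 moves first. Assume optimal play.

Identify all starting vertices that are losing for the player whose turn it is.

Label each position W (a win for the player to move) or L (a loss). A position with no legal move is L; any other position is W exactly when some move reaches an L, and L when every move reaches a W.
Every edge goes from a vertex to one that appears earlier in the order A, E, B, D, G, H, J, C, F, I, so processing vertices in that order labels each vertex after all of its successors.
A: no outgoing edge → L
E: W (go to A, an L position)
B: W (go to A, an L position)
D: W (go to A, an L position)
G: W (go to A, an L position)
H: L (options G(W), D(W), B(W) are all W)
J: W (go to A, an L position)
C: L (options G(W), E(W) are all W)
F: W (go to A, an L position)
I: W (go to C, an L position)
The losing starting vertices are exactly the entries labelled L in this table (3 of them).

A, C, H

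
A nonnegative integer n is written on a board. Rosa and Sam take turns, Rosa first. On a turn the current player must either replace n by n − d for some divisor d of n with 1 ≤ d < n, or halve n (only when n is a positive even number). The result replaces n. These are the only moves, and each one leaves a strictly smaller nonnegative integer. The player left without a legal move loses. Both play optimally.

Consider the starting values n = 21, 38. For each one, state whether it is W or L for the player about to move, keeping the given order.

21: L, 38: W

Positions with no move are L. A position that does have a move is losing for the player to move precisely when every available move leads to a winning position for the opponent. Fill in the labels:
n=0: no move → L
n=1: no move → L
n=2: reaches L-position 1 → W
n=3: only reaches 2(W), which is W → L
n=4: reaches L-position 3 → W
n=5: only reaches 4(W), which is W → L
n=6: reaches L-position 3 → W
n=7: only reaches 6(W), which is W → L
n=8: reaches L-position 7 → W
n=9: only reaches 6(W), 8(W), all W → L
n=10: reaches L-position 5 → W
n=11: only reaches 10(W), which is W → L
n=12: reaches L-position 9 → W
n=13: only reaches 12(W), which is W → L
n=14: reaches L-position 7 → W
n=15: only reaches 10(W), 12(W), 14(W), all W → L
n=16: reaches L-position 15 → W
n=17: only reaches 16(W), which is W → L
n=18: reaches L-position 9 → W
n=19: only reaches 18(W), which is W → L
n=20: reaches L-position 15 → W
n=21: only reaches 14(W), 18(W), 20(W), all W → L
n=22: reaches L-position 11 → W
n=23: only reaches 22(W), which is W → L
n=24: reaches L-position 21 → W
n=25: only reaches 20(W), 24(W), all W → L
n=26: reaches L-position 13 → W
n=27: only reaches 18(W), 24(W), 26(W), all W → L
n=28: reaches L-position 21 → W
n=29: only reaches 28(W), which is W → L
n=30: reaches L-position 15 → W
n=31: only reaches 30(W), which is W → L
n=32: reaches L-position 31 → W
n=33: only reaches 22(W), 30(W), 32(W), all W → L
n=34: reaches L-position 17 → W
n=35: only reaches 28(W), 30(W), 34(W), all W → L
n=36: reaches L-position 27 → W
n=37: only reaches 36(W), which is W → L
n=38: reaches L-position 19 → W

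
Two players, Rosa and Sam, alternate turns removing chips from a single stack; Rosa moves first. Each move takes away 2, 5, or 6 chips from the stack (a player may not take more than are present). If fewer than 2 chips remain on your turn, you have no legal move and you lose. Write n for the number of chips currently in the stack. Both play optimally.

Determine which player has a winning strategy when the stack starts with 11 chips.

Compute win/loss labels from the base case upward. A position with no move is L. Any other position is W if it can reach an L in one move, else L.
n=0: no move → L
n=1: no move → L
n=2: W (go to 0, an L position)
n=3: W (go to 1, an L position)
n=4: L (sole option 2(W) is W)
n=5: W (go to 0, an L position)
n=6: W (go to 4, an L position)
n=7: W (go to 1, an L position)
n=8: L (options 6(W), 3(W), 2(W) are all W)
n=9: W (go to 4, an L position)
n=10: W (go to 8, an L position)
n=11: L (options 9(W), 6(W), 5(W) are all W)
Every move from 11 reaches a W position, so the mover loses.

Sam wins.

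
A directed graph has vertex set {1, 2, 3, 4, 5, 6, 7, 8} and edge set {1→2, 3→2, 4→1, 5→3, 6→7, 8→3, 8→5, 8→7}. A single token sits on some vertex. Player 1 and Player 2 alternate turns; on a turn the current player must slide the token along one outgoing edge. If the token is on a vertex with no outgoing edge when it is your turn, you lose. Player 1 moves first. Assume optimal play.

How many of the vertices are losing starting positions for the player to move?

4

Positions with no move are L. A position that does have a move is losing for the player to move precisely when every available move leads to a winning position for the opponent. Fill in the labels:
Every edge goes from a vertex to one that appears earlier in the order 7, 2, 6, 1, 4, 3, 5, 8, so processing vertices in that order labels each vertex after all of its successors.
7: no outgoing edge → L
2: no outgoing edge → L
6: reaches L-position 7 → W
1: reaches L-position 2 → W
4: only reaches 1(W), which is W → L
3: reaches L-position 2 → W
5: only reaches 3(W), which is W → L
8: reaches L-position 5 → W
The L vertices are 2, 4, 5, 7; that is 4 in all.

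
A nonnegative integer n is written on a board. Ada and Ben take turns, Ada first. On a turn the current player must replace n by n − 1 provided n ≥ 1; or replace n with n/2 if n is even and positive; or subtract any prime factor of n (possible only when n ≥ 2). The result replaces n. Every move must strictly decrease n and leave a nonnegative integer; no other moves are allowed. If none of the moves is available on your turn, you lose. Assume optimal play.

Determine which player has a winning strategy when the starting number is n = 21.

Ada wins.

Classify positions by backward induction: terminal positions (no move available) are L. From any other position, the mover wins iff some move reaches an L.
n=0: no move → L
n=1: W (go to 0, an L position)
n=2: W (go to 0, an L position)
n=3: W (go to 0, an L position)
n=4: L (options 2(W), 3(W) are all W)
n=5: W (go to 0, an L position)
n=6: W (go to 4, an L position)
n=7: W (go to 0, an L position)
n=8: W (go to 4, an L position)
n=9: L (options 6(W), 8(W) are all W)
n=10: W (go to 9, an L position)
n=11: W (go to 0, an L position)
n=12: W (go to 9, an L position)
n=13: W (go to 0, an L position)
n=14: L (options 7(W), 12(W), 13(W) are all W)
n=15: W (go to 14, an L position)
n=16: W (go to 14, an L position)
n=17: W (go to 0, an L position)
n=18: W (go to 9, an L position)
n=19: W (go to 0, an L position)
n=20: L (options 10(W), 15(W), 18(W), 19(W) are all W)
n=21: W (go to 14, an L position)
The starting position 21 is W: Ada should move to 14, handing over an L position.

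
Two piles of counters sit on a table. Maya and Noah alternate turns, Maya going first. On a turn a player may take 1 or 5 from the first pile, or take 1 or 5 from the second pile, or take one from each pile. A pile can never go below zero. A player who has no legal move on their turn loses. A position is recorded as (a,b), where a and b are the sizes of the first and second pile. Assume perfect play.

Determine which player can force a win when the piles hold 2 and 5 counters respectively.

Maya wins.

Compute win/loss labels from the base case upward. A position with no move is L. Any other position is W if it can reach an L in one move, else L.
No move ever increases a pile, so every position that can arise here has a ≤ 2 and b ≤ 5; it is enough to label the cells with 0 ≤ a ≤ 2 and 0 ≤ b ≤ 5.
Every move lowers a or b (never raises either), so fill the grid row by row in increasing a, and left to right within a row: each cell's successors are then already labelled.
      b=0  b=1  b=2  b=3  b=4  b=5
a=0:    L    W    L    W    L    W
a=1:    W    W    W    W    W    W
a=2:    L    W    L    W    L    W
Cells with no legal move (terminal, hence L): (0,0).
The remaining L cells, each justified by listing all of its moves:
(0,2): →(0,1)(W) only, which is W, so L
(0,4): →(0,3)(W) only, which is W, so L
(2,0): →(1,0)(W) only, which is W, so L
(2,2): →(1,2)(W), (2,1)(W), (1,1)(W) — all W, so L
(2,4): →(1,4)(W), (2,3)(W), (1,3)(W) — all W, so L
Every other cell has at least one move into one of the L cells above, so it is W.
From (2,5) Maya can move to (2,4), reaching an L position.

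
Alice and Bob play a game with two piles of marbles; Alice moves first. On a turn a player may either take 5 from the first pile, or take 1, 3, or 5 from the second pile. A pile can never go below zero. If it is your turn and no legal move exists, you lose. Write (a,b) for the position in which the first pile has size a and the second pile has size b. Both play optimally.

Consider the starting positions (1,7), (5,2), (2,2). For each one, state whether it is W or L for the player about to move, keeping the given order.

(1,7): W, (5,2): W, (2,2): L

Label each position W (a win for the player to move) or L (a loss). A position with no legal move is L; any other position is W exactly when some move reaches an L, and L when every move reaches a W.
No move ever increases a pile, so every position that can arise here has a ≤ 5 and b ≤ 7; it is enough to label the cells with 0 ≤ a ≤ 5 and 0 ≤ b ≤ 7.
Every move lowers a or b (never raises either), so fill the grid row by row in increasing a, and left to right within a row: each cell's successors are then already labelled.
      b=0  b=1  b=2  b=3  b=4  b=5  b=6  b=7
a=0:    L    W    L    W    L    W    L    W
a=1:    L    W    L    W    L    W    L    W
a=2:    L    W    L    W    L    W    L    W
a=3:    L    W    L    W    L    W    L    W
a=4:    L    W    L    W    L    W    L    W
a=5:    W    L    W    L    W    L    W    L
Cells with no legal move (terminal, hence L): (0,0), (1,0), (2,0), (3,0), (4,0).
The remaining L cells, each justified by listing all of its moves:
(0,2): only reaches (0,1)(W), which is W → L
(0,4): only reaches (0,3)(W), (0,1)(W), all W → L
(0,6): only reaches (0,5)(W), (0,3)(W), (0,1)(W), all W → L
(1,2): only reaches (1,1)(W), which is W → L
(1,4): only reaches (1,3)(W), (1,1)(W), all W → L
(1,6): only reaches (1,5)(W), (1,3)(W), (1,1)(W), all W → L
(2,2): only reaches (2,1)(W), which is W → L
(2,4): only reaches (2,3)(W), (2,1)(W), all W → L
(2,6): only reaches (2,5)(W), (2,3)(W), (2,1)(W), all W → L
(3,2): only reaches (3,1)(W), which is W → L
(3,4): only reaches (3,3)(W), (3,1)(W), all W → L
(3,6): only reaches (3,5)(W), (3,3)(W), (3,1)(W), all W → L
(4,2): only reaches (4,1)(W), which is W → L
(4,4): only reaches (4,3)(W), (4,1)(W), all W → L
(4,6): only reaches (4,5)(W), (4,3)(W), (4,1)(W), all W → L
(5,1): only reaches (0,1)(W), (5,0)(W), all W → L
(5,3): only reaches (0,3)(W), (5,2)(W), (5,0)(W), all W → L
(5,5): only reaches (0,5)(W), (5,4)(W), (5,2)(W), (5,0)(W), all W → L
(5,7): only reaches (0,7)(W), (5,6)(W), (5,4)(W), (5,2)(W), all W → L
Every other cell has at least one move into one of the L cells above, so it is W.
(1,7): the move to (1,6) reaches an L cell, so W
(5,2): the move to (0,2) reaches an L cell, so W
(2,2): one of the L cells justified above, so L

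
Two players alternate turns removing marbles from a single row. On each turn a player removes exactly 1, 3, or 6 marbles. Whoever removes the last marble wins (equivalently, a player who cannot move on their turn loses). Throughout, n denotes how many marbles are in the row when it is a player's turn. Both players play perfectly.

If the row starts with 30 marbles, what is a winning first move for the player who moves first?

Remove 1, leaving 29.

Classify positions by backward induction: terminal positions (no move available) are L. From any other position, the mover wins iff some move reaches an L.
n=0: no move → L
n=1: can move to 0, which is L ⇒ W
n=2: the only move is to 1(W), a W ⇒ L
n=3: can move to 2, which is L ⇒ W
n=4: moves to 3(W), 1(W); every one is W ⇒ L
n=5: can move to 4, which is L ⇒ W
n=6: can move to 0, which is L ⇒ W
n=7: can move to 4, which is L ⇒ W
n=8: can move to 2, which is L ⇒ W
n=9: moves to 8(W), 6(W), 3(W); every one is W ⇒ L
n=10: can move to 9, which is L ⇒ W
n=11: moves to 10(W), 8(W), 5(W); every one is W ⇒ L
n=12: can move to 11, which is L ⇒ W
n=13: moves to 12(W), 10(W), 7(W); every one is W ⇒ L
n=14: can move to 13, which is L ⇒ W
n=15: can move to 9, which is L ⇒ W
n=16: can move to 13, which is L ⇒ W
n=17: can move to 11, which is L ⇒ W
n=18: moves to 17(W), 15(W), 12(W); every one is W ⇒ L
n=19: can move to 18, which is L ⇒ W
n=20: moves to 19(W), 17(W), 14(W); every one is W ⇒ L
n=21: can move to 20, which is L ⇒ W
n=22: moves to 21(W), 19(W), 16(W); every one is W ⇒ L
n=23: can move to 22, which is L ⇒ W
n=24: can move to 18, which is L ⇒ W
n=25: can move to 22, which is L ⇒ W
n=26: can move to 20, which is L ⇒ W
n=27: moves to 26(W), 24(W), 21(W); every one is W ⇒ L
n=28: can move to 27, which is L ⇒ W
n=29: moves to 28(W), 26(W), 23(W); every one is W ⇒ L
n=30: can move to 29, which is L ⇒ W
From 30, the L positions reachable in one move are: 29, 27. Any move reaching one of these is winning.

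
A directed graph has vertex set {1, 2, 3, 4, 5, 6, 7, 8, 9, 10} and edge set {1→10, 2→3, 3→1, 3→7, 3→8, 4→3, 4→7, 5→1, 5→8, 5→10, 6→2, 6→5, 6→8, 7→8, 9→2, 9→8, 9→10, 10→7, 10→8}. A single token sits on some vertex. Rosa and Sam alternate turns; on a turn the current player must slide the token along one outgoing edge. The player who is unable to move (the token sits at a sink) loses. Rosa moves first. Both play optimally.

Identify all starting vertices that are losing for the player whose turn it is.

Positions with no move are L. A position that does have a move is losing for the player to move precisely when every available move leads to a winning position for the opponent. Fill in the labels:
Every edge goes from a vertex to one that appears earlier in the order 8, 7, 10, 1, 3, 2, 5, 9, 4, 6, so processing vertices in that order labels each vertex after all of its successors.
8: no outgoing edge → L
7: reaches L-position 8 → W
10: reaches L-position 8 → W
1: only reaches 10(W), which is W → L
3: reaches L-position 1 → W
2: only reaches 3(W), which is W → L
5: reaches L-position 1 → W
9: reaches L-position 2 → W
4: only reaches 3(W), 7(W), all W → L
6: reaches L-position 2 → W
Reading off the rows marked L gives the requested list; there are 4 such vertices.

1, 2, 4, 8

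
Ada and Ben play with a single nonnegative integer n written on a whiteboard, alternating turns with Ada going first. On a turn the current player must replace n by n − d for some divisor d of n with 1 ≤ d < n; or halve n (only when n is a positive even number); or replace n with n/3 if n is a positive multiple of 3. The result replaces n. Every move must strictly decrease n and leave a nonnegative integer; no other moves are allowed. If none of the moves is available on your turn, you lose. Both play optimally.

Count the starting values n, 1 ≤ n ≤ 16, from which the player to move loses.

7

Use the standard recursion: the mover loses at a terminal position; elsewhere, the mover wins exactly when some move hands the opponent an L position.
n=0: no move → L
n=1: no move → L
n=2: reaches L-position 1 → W
n=3: reaches L-position 1 → W
n=4: only reaches 2(W), 3(W), all W → L
n=5: reaches L-position 4 → W
n=6: reaches L-position 4 → W
n=7: only reaches 6(W), which is W → L
n=8: reaches L-position 4 → W
n=9: only reaches 3(W), 6(W), 8(W), all W → L
n=10: reaches L-position 9 → W
n=11: only reaches 10(W), which is W → L
n=12: reaches L-position 4 → W
n=13: only reaches 12(W), which is W → L
n=14: reaches L-position 7 → W
n=15: only reaches 5(W), 10(W), 12(W), 14(W), all W → L
n=16: reaches L-position 15 → W
L entries with 1 ≤ n ≤ 16 (n=0 is outside the asked range and is not counted): n = 1, 4, 7, 9, 11, 13, 15; that makes 7.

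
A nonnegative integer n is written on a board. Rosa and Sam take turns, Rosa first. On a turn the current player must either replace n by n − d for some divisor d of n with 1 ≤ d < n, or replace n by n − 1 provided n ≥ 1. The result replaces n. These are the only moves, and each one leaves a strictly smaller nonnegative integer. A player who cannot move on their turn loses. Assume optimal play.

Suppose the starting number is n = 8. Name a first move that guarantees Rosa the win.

Use the standard recursion: the mover loses at a terminal position; elsewhere, the mover wins exactly when some move hands the opponent an L position.
n=0: no move → L
n=1: W (go to 0, an L position)
n=2: L (sole option 1(W) is W)
n=3: W (go to 2, an L position)
n=4: W (go to 2, an L position)
n=5: L (sole option 4(W) is W)
n=6: W (go to 5, an L position)
n=7: L (sole option 6(W) is W)
n=8: W (go to 7, an L position)
From 8, the L positions reachable in one move are: 7.

Move to 7.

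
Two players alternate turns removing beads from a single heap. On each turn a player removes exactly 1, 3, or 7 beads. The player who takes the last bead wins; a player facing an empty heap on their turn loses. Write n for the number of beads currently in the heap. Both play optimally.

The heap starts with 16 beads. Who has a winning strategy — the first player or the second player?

The second player wins.

Label each position W (a win for the player to move) or L (a loss). A position with no legal move is L; any other position is W exactly when some move reaches an L, and L when every move reaches a W.
n=0: no move → L
n=1: reaches L-position 0 → W
n=2: only reaches 1(W), which is W → L
n=3: reaches L-position 2 → W
n=4: only reaches 3(W), 1(W), all W → L
n=5: reaches L-position 4 → W
n=6: only reaches 5(W), 3(W), all W → L
n=7: reaches L-position 6 → W
n=8: only reaches 7(W), 5(W), 1(W), all W → L
n=9: reaches L-position 8 → W
n=10: only reaches 9(W), 7(W), 3(W), all W → L
n=11: reaches L-position 10 → W
n=12: only reaches 11(W), 9(W), 5(W), all W → L
n=13: reaches L-position 12 → W
n=14: only reaches 13(W), 11(W), 7(W), all W → L
n=15: reaches L-position 14 → W
n=16: only reaches 15(W), 13(W), 9(W), all W → L
The starting position 16 is L: whatever the player to move does, the opponent receives a W position.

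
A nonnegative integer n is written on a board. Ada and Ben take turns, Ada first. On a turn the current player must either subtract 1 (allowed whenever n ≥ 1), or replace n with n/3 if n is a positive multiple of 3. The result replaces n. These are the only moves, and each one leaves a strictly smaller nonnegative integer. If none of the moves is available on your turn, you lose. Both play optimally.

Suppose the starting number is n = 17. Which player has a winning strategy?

Ben wins.

Build the W/L table. Terminal = L. A non-terminal position is W if it has a move to some L; otherwise it is L.
n=0: no move → L
n=1: reaches L-position 0 → W
n=2: only reaches 1(W), which is W → L
n=3: reaches L-position 2 → W
n=4: only reaches 3(W), which is W → L
n=5: reaches L-position 4 → W
n=6: reaches L-position 2 → W
n=7: only reaches 6(W), which is W → L
n=8: reaches L-position 7 → W
n=9: only reaches 3(W), 8(W), all W → L
n=10: reaches L-position 9 → W
n=11: only reaches 10(W), which is W → L
n=12: reaches L-position 4 → W
n=13: only reaches 12(W), which is W → L
n=14: reaches L-position 13 → W
n=15: only reaches 5(W), 14(W), all W → L
n=16: reaches L-position 15 → W
n=17: only reaches 16(W), which is W → L
The starting position 17 is L: whatever Ada does, the opponent receives a W position.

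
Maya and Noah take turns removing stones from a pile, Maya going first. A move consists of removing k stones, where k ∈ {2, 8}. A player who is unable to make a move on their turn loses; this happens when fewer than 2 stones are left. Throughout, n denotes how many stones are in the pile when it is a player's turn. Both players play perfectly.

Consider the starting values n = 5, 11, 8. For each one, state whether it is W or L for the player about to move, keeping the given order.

5: L, 11: L, 8: W

Build the W/L table. Terminal = L. A non-terminal position is W if it has a move to some L; otherwise it is L.
n=0: no move → L
n=1: no move → L
n=2: can move to 0, which is L ⇒ W
n=3: can move to 1, which is L ⇒ W
n=4: the only move is to 2(W), a W ⇒ L
n=5: the only move is to 3(W), a W ⇒ L
n=6: can move to 4, which is L ⇒ W
n=7: can move to 5, which is L ⇒ W
n=8: can move to 0, which is L ⇒ W
n=9: can move to 1, which is L ⇒ W
n=10: moves to 8(W), 2(W); every one is W ⇒ L
n=11: moves to 9(W), 3(W); every one is W ⇒ L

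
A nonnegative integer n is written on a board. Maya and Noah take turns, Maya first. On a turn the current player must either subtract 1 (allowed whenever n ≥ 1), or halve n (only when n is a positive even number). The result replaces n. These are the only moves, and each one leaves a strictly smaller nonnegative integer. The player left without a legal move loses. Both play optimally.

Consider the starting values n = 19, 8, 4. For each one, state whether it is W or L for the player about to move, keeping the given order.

19: L, 8: W, 4: W

Positions with no move are L. A position that does have a move is losing for the player to move precisely when every available move leads to a winning position for the opponent. Fill in the labels:
n=0: no move → L
n=1: reaches L-position 0 → W
n=2: only reaches 1(W), which is W → L
n=3: reaches L-position 2 → W
n=4: reaches L-position 2 → W
n=5: only reaches 4(W), which is W → L
n=6: reaches L-position 5 → W
n=7: only reaches 6(W), which is W → L
n=8: reaches L-position 7 → W
n=9: only reaches 8(W), which is W → L
n=10: reaches L-position 5 → W
n=11: only reaches 10(W), which is W → L
n=12: reaches L-position 11 → W
n=13: only reaches 12(W), which is W → L
n=14: reaches L-position 7 → W
n=15: only reaches 14(W), which is W → L
n=16: reaches L-position 15 → W
n=17: only reaches 16(W), which is W → L
n=18: reaches L-position 9 → W
n=19: only reaches 18(W), which is W → L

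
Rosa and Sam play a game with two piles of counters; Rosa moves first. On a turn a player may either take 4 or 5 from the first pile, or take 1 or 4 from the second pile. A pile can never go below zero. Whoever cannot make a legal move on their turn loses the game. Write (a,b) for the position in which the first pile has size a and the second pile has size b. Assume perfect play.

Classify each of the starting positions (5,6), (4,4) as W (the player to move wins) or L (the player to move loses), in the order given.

(5,6): L, (4,4): W

Classify positions by backward induction: terminal positions (no move available) are L. From any other position, the mover wins iff some move reaches an L.
No move ever increases a pile, so every position that can arise here has a ≤ 5 and b ≤ 6; it is enough to label the cells with 0 ≤ a ≤ 5 and 0 ≤ b ≤ 6.
Every move lowers a or b (never raises either), so fill the grid row by row in increasing a, and left to right within a row: each cell's successors are then already labelled.
      b=0  b=1  b=2  b=3  b=4  b=5  b=6
a=0:    L    W    L    W    W    L    W
a=1:    L    W    L    W    W    L    W
a=2:    L    W    L    W    W    L    W
a=3:    L    W    L    W    W    L    W
a=4:    W    L    W    L    W    W    L
a=5:    W    L    W    L    W    W    L
Cells with no legal move (terminal, hence L): (0,0), (1,0), (2,0), (3,0).
The remaining L cells, each justified by listing all of its moves:
(0,2): →(0,1)(W) only, which is W, so L
(0,5): →(0,4)(W), (0,1)(W) — all W, so L
(1,2): →(1,1)(W) only, which is W, so L
(1,5): →(1,4)(W), (1,1)(W) — all W, so L
(2,2): →(2,1)(W) only, which is W, so L
(2,5): →(2,4)(W), (2,1)(W) — all W, so L
(3,2): →(3,1)(W) only, which is W, so L
(3,5): →(3,4)(W), (3,1)(W) — all W, so L
(4,1): →(0,1)(W), (4,0)(W) — all W, so L
(4,3): →(0,3)(W), (4,2)(W) — all W, so L
(4,6): →(0,6)(W), (4,5)(W), (4,2)(W) — all W, so L
(5,1): →(1,1)(W), (0,1)(W), (5,0)(W) — all W, so L
(5,3): →(1,3)(W), (0,3)(W), (5,2)(W) — all W, so L
(5,6): →(1,6)(W), (0,6)(W), (5,5)(W), (5,2)(W) — all W, so L
Every other cell has at least one move into one of the L cells above, so it is W.
(5,6): one of the L cells justified above, so L
(4,4): the move to (4,3) reaches an L cell, so W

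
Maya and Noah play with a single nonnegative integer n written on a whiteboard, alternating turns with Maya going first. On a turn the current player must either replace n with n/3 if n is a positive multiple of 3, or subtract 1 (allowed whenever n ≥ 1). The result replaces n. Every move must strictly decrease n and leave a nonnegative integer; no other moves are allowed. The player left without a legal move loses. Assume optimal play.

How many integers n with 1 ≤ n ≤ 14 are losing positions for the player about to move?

Use the standard recursion: the mover loses at a terminal position; elsewhere, the mover wins exactly when some move hands the opponent an L position.
n=0: no move → L
n=1: can move to 0, which is L ⇒ W
n=2: the only move is to 1(W), a W ⇒ L
n=3: can move to 2, which is L ⇒ W
n=4: the only move is to 3(W), a W ⇒ L
n=5: can move to 4, which is L ⇒ W
n=6: can move to 2, which is L ⇒ W
n=7: the only move is to 6(W), a W ⇒ L
n=8: can move to 7, which is L ⇒ W
n=9: moves to 3(W), 8(W); every one is W ⇒ L
n=10: can move to 9, which is L ⇒ W
n=11: the only move is to 10(W), a W ⇒ L
n=12: can move to 4, which is L ⇒ W
n=13: the only move is to 12(W), a W ⇒ L
n=14: can move to 13, which is L ⇒ W
L entries with 1 ≤ n ≤ 14 (n=0 is outside the asked range and is not counted): n = 2, 4, 7, 9, 11, 13; that makes 6.

6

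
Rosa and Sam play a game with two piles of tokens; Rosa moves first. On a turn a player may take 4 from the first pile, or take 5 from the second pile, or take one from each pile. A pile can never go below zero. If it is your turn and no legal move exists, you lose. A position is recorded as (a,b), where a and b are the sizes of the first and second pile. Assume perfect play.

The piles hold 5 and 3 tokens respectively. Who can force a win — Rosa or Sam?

Build the W/L table. Terminal = L. A non-terminal position is W if it has a move to some L; otherwise it is L.
No move ever increases a pile, so every position that can arise here has a ≤ 5 and b ≤ 3; it is enough to label the cells with 0 ≤ a ≤ 5 and 0 ≤ b ≤ 3.
Every move lowers a or b (never raises either), so fill the grid row by row in increasing a, and left to right within a row: each cell's successors are then already labelled.
      b=0  b=1  b=2  b=3
a=0:    L    L    L    L
a=1:    L    W    W    W
a=2:    L    W    L    L
a=3:    L    W    L    W
a=4:    W    W    W    W
a=5:    W    L    L    L
Cells with no legal move (terminal, hence L): (0,0), (0,1), (0,2), (0,3), (1,0), (2,0), (3,0).
The remaining L cells, each justified by listing all of its moves:
(2,2): L (sole option (1,1)(W) is W)
(2,3): L (sole option (1,2)(W) is W)
(3,2): L (sole option (2,1)(W) is W)
(5,1): L (options (1,1)(W), (4,0)(W) are all W)
(5,2): L (options (1,2)(W), (4,1)(W) are all W)
(5,3): L (options (1,3)(W), (4,2)(W) are all W)
Every other cell has at least one move into one of the L cells above, so it is W.
The starting position (5,3) is L: whatever Rosa does, the opponent receives a W position.

Sam wins.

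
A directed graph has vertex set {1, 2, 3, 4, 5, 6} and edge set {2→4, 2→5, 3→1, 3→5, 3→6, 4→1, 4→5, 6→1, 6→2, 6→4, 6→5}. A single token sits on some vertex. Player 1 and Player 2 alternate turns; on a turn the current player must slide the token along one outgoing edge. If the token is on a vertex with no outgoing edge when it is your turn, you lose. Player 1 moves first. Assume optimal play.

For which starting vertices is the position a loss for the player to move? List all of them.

1, 5

Work bottom-up. With no move the player to move loses. Otherwise the position is W if at least one move leads to an L position for the opponent, and L if every move leads to a W.
Every edge goes from a vertex to one that appears earlier in the order 1, 5, 4, 2, 6, 3, so processing vertices in that order labels each vertex after all of its successors.
1: no outgoing edge → L
5: no outgoing edge → L
4: W (go to 5, an L position)
2: W (go to 5, an L position)
6: W (go to 5, an L position)
3: W (go to 5, an L position)
Reading off the rows marked L gives the requested list; there are 2 such vertices.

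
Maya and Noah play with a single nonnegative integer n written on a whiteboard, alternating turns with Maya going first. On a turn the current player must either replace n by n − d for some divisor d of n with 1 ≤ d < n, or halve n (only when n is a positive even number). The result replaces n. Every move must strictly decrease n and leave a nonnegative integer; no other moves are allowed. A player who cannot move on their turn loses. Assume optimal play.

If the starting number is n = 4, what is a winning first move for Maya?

Move to 3.

Use the standard recursion: the mover loses at a terminal position; elsewhere, the mover wins exactly when some move hands the opponent an L position.
n=0: no move → L
n=1: no move → L
n=2: can move to 1, which is L ⇒ W
n=3: the only move is to 2(W), a W ⇒ L
n=4: can move to 3, which is L ⇒ W
From 4, the L positions reachable in one move are: 3.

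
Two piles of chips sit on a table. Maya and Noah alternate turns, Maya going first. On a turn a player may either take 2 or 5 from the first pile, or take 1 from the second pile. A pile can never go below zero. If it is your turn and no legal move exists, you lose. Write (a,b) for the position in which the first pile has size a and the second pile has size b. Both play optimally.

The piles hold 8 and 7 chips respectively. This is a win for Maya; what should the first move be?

Classify positions by backward induction: terminal positions (no move available) are L. From any other position, the mover wins iff some move reaches an L.
No move ever increases a pile, so every position that can arise here has a ≤ 8 and b ≤ 7; it is enough to label the cells with 0 ≤ a ≤ 8 and 0 ≤ b ≤ 7.
Every move lowers a or b (never raises either), so fill the grid row by row in increasing a, and left to right within a row: each cell's successors are then already labelled.
      b=0  b=1  b=2  b=3  b=4  b=5  b=6  b=7
a=0:    L    W    L    W    L    W    L    W
a=1:    L    W    L    W    L    W    L    W
a=2:    W    L    W    L    W    L    W    L
a=3:    W    L    W    L    W    L    W    L
a=4:    L    W    L    W    L    W    L    W
a=5:    W    W    W    W    W    W    W    W
a=6:    W    L    W    L    W    L    W    L
a=7:    L    W    L    W    L    W    L    W
a=8:    L    W    L    W    L    W    L    W
Cells with no legal move (terminal, hence L): (0,0), (1,0).
The remaining L cells, each justified by listing all of its moves:
(0,2): the only move is to (0,1)(W), a W ⇒ L
(0,4): the only move is to (0,3)(W), a W ⇒ L
(0,6): the only move is to (0,5)(W), a W ⇒ L
(1,2): the only move is to (1,1)(W), a W ⇒ L
(1,4): the only move is to (1,3)(W), a W ⇒ L
(1,6): the only move is to (1,5)(W), a W ⇒ L
(2,1): moves to (0,1)(W), (2,0)(W); every one is W ⇒ L
(2,3): moves to (0,3)(W), (2,2)(W); every one is W ⇒ L
(2,5): moves to (0,5)(W), (2,4)(W); every one is W ⇒ L
(2,7): moves to (0,7)(W), (2,6)(W); every one is W ⇒ L
(3,1): moves to (1,1)(W), (3,0)(W); every one is W ⇒ L
(3,3): moves to (1,3)(W), (3,2)(W); every one is W ⇒ L
(3,5): moves to (1,5)(W), (3,4)(W); every one is W ⇒ L
(3,7): moves to (1,7)(W), (3,6)(W); every one is W ⇒ L
(4,0): the only move is to (2,0)(W), a W ⇒ L
(4,2): moves to (2,2)(W), (4,1)(W); every one is W ⇒ L
(4,4): moves to (2,4)(W), (4,3)(W); every one is W ⇒ L
(4,6): moves to (2,6)(W), (4,5)(W); every one is W ⇒ L
(6,1): moves to (4,1)(W), (1,1)(W), (6,0)(W); every one is W ⇒ L
(6,3): moves to (4,3)(W), (1,3)(W), (6,2)(W); every one is W ⇒ L
(6,5): moves to (4,5)(W), (1,5)(W), (6,4)(W); every one is W ⇒ L
(6,7): moves to (4,7)(W), (1,7)(W), (6,6)(W); every one is W ⇒ L
(7,0): moves to (5,0)(W), (2,0)(W); every one is W ⇒ L
(7,2): moves to (5,2)(W), (2,2)(W), (7,1)(W); every one is W ⇒ L
(7,4): moves to (5,4)(W), (2,4)(W), (7,3)(W); every one is W ⇒ L
(7,6): moves to (5,6)(W), (2,6)(W), (7,5)(W); every one is W ⇒ L
(8,0): moves to (6,0)(W), (3,0)(W); every one is W ⇒ L
(8,2): moves to (6,2)(W), (3,2)(W), (8,1)(W); every one is W ⇒ L
(8,4): moves to (6,4)(W), (3,4)(W), (8,3)(W); every one is W ⇒ L
(8,6): moves to (6,6)(W), (3,6)(W), (8,5)(W); every one is W ⇒ L
Every other cell has at least one move into one of the L cells above, so it is W.
From (8,7), the L positions reachable in one move are: (6,7), (3,7), (8,6). Any move reaching one of these is winning.

Move to (6,7).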